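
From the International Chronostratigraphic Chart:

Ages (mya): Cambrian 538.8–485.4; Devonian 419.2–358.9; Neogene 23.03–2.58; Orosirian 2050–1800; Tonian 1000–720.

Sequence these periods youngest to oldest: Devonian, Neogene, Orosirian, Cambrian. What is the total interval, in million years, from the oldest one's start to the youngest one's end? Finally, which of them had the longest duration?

Neogene, Devonian, Cambrian, Orosirian; total span 2047.42 Myr; longest is Orosirian

From the excerpt: Devonian 419.2–358.9; Neogene 23.03–2.58; Orosirian 2050–1800; Cambrian 538.8–485.4 (Ma).
Larger Ma is earlier, so the oldest is Orosirian and the youngest is Neogene; youngest to oldest: Neogene, Devonian, Cambrian, Orosirian.
Oldest start 2050 minus youngest end 2.58 gives 2047.42 Myr overall.
Individual lengths (start − end): Devonian 60.3; Orosirian 250; Cambrian 53.4; Neogene 20.45. The largest is Orosirian at 250 Myr.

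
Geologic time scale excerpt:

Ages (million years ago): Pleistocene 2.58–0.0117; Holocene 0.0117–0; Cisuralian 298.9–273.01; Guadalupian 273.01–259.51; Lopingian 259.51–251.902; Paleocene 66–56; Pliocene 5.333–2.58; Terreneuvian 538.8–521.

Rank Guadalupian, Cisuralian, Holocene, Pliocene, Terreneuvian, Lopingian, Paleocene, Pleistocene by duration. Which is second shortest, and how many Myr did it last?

Start − end for each: Guadalupian 273.01 − 259.51 = 13.5; Cisuralian 298.9 − 273.01 = 25.89; Holocene 0.0117 − 0 = 0.0117; Pliocene 5.333 − 2.58 = 2.753; Terreneuvian 538.8 − 521 = 17.8; Lopingian 259.51 − 251.902 = 7.608; Paleocene 66 − 56 = 10; Pleistocene 2.58 − 0.0117 = 2.5683.
Ranking these from shortest: Holocene < Pleistocene < Pliocene < Lopingian < Paleocene < Guadalupian < Terreneuvian < Cisuralian.
Position 2 in that ranking is Pleistocene, which lasted 2.5683 Myr.

Pleistocene, 2.5683 million years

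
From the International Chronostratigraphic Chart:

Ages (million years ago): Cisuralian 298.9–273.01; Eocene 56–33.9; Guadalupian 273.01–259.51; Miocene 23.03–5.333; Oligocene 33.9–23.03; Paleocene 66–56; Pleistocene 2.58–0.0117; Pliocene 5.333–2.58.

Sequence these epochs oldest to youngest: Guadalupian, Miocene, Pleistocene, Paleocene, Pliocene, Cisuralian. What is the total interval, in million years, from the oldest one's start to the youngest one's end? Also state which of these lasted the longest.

Cisuralian → Guadalupian → Paleocene → Miocene → Pliocene → Pleistocene; total span 298.8883 Myr; longest is Cisuralian

Start ages (Ma): Cisuralian 298.9, Guadalupian 273.01, Paleocene 66, Miocene 23.03, Pliocene 5.333, Pleistocene 2.58.
Ordered oldest to youngest: Cisuralian, Guadalupian, Paleocene, Miocene, Pliocene, Pleistocene.
Span = 298.9 − 0.0117 = 298.8883 Myr.
Durations: Pliocene 2.753, Cisuralian 25.89, Pleistocene 2.5683, Guadalupian 13.5, Paleocene 10, Miocene 17.697 → longest is Cisuralian (25.89 Myr).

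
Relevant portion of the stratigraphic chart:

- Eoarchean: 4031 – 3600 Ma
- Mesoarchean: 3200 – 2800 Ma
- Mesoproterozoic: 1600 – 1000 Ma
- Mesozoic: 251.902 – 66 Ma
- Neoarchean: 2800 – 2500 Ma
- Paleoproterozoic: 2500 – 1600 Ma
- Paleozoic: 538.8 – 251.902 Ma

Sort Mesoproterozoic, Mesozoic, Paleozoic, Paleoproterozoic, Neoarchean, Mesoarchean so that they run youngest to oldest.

Read off each span (Ma): Mesoproterozoic 1600–1000; Mesozoic 251.902–66; Paleozoic 538.8–251.902; Paleoproterozoic 2500–1600; Neoarchean 2800–2500; Mesoarchean 3200–2800.
Larger Ma is older, so oldest→youngest is Mesoarchean, Neoarchean, Paleoproterozoic, Mesoproterozoic, Paleozoic, Mesozoic; reverse it for youngest→oldest.

Mesozoic → Paleozoic → Mesoproterozoic → Paleoproterozoic → Neoarchean → Mesoarchean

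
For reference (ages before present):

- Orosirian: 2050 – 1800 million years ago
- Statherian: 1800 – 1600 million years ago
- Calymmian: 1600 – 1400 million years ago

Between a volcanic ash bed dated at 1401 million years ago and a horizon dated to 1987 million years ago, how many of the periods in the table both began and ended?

The older date is 1987 Ma and the younger is 1401 Ma.
Periods with start < 1987 and end > 1401 Ma: Statherian (1800–1600).
That is 1 complete period.

1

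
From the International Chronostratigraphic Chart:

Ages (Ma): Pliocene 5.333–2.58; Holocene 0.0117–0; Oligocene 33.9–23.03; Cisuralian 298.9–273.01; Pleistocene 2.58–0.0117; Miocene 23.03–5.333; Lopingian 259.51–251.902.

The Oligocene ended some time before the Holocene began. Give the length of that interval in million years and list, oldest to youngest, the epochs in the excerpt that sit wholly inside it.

23.0183 million years; Miocene, Pliocene, Pleistocene

End of Oligocene = 23.03 Ma; start of Holocene = 0.0117 Ma.
Gap = 23.03 − 0.0117 = 23.0183 Myr.
Epochs wholly inside 23.03–0.0117 Ma: Miocene (23.03–5.333), Pliocene (5.333–2.58), Pleistocene (2.58–0.0117).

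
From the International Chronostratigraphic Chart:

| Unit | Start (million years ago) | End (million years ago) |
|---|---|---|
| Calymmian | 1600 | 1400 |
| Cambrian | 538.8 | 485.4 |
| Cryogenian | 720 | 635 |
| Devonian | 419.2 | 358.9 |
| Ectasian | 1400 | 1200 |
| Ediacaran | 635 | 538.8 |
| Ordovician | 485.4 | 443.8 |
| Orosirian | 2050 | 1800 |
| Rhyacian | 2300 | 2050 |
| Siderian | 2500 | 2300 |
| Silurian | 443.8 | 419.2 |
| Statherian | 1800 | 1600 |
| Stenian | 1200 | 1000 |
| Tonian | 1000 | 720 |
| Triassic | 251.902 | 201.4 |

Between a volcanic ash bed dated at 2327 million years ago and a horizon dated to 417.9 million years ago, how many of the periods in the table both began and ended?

12

2327 Ma sits inside the Siderian (2500–2300) and 417.9 Ma inside the Devonian (419.2–358.9); neither of those is wholly between the two dates.
The listed periods lying completely between them are Rhyacian, Orosirian, Statherian, Calymmian, Ectasian, Stenian, Tonian, Cryogenian, Ediacaran, Cambrian, Ordovician, Silurian — 12 in all.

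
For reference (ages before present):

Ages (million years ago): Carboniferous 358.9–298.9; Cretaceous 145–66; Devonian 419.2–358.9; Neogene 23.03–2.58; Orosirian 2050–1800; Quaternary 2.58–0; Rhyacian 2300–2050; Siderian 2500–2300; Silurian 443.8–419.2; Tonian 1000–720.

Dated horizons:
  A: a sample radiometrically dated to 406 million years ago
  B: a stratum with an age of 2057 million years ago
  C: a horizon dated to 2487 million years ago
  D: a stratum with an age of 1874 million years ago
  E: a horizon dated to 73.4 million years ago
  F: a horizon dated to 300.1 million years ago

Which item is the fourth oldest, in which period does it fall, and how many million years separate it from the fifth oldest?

A, in the Devonian; 105.9 million years to F

Larger Ma means older, so oldest first: C 2487 > B 2057 > D 1874 > A 406 > F 300.1 > E 73.4.
Counting 4 along gives A (406 Ma); the excerpt puts that inside the Devonian, 419.2–358.9 Ma.
Next in line is F (300.1 Ma), and 406 − 300.1 = 105.9 Myr.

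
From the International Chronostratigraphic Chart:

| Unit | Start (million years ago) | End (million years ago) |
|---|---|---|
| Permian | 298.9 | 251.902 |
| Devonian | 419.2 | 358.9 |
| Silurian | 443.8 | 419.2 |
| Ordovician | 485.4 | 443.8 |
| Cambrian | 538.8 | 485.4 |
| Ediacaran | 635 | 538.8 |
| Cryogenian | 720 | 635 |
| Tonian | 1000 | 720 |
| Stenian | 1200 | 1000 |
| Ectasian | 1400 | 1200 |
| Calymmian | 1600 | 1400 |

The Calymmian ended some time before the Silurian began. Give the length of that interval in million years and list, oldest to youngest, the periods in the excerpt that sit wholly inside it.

End of Calymmian = 1400 Ma; start of Silurian = 443.8 Ma.
Gap = 1400 − 443.8 = 956.2 Myr.
Periods wholly inside 1400–443.8 Ma: Ectasian (1400–1200), Stenian (1200–1000), Tonian (1000–720), Cryogenian (720–635), Ediacaran (635–538.8), Cambrian (538.8–485.4), Ordovician (485.4–443.8).

956.2 million years; Ectasian, Stenian, Tonian, Cryogenian, Ediacaran, Cambrian, Ordovician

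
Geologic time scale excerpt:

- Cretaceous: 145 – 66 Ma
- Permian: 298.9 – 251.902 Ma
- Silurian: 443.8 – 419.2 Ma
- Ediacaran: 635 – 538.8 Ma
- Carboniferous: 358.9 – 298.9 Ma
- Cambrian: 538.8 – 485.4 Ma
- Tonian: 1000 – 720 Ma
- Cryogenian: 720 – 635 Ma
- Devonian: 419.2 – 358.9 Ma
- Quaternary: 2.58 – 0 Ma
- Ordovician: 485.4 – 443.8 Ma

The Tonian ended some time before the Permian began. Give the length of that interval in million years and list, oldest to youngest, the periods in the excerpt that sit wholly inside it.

421.1 million years; Cryogenian, Ediacaran, Cambrian, Ordovician, Silurian, Devonian, Carboniferous

The Tonian closes at 720 Ma and the Permian opens at 298.9 Ma, so the interval is 720 − 298.9 = 421.1 Myr.
A period fits inside if it starts at or after 720 Ma and ends at or before 298.9 Ma; oldest first that gives Cryogenian, Ediacaran, Cambrian, Ordovician, Silurian, Devonian, Carboniferous.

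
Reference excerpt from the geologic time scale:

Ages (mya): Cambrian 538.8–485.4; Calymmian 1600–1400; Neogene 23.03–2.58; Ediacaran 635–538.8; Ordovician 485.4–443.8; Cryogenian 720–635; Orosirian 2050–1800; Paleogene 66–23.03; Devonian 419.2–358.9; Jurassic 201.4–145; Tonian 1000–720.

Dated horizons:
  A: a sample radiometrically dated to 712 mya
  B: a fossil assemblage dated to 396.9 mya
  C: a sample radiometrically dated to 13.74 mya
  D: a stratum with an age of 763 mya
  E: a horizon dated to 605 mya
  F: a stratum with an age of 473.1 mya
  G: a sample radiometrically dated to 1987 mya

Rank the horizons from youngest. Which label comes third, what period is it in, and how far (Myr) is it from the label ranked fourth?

Smaller Ma means younger, so youngest first: C 13.74 < B 396.9 < F 473.1 < E 605 < A 712 < D 763 < G 1987.
Counting 3 along gives F (473.1 Ma); the excerpt puts that inside the Ordovician, 485.4–443.8 Ma.
Next in line is E (605 Ma), and 605 − 473.1 = 131.9 Myr.

F, in the Ordovician; 131.9 million years to E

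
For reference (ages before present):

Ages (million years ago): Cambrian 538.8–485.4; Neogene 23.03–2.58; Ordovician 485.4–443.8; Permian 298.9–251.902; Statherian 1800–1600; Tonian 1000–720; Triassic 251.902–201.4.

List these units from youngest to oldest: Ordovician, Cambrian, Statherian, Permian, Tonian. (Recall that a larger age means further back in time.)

Read off each span (Ma): Ordovician 485.4–443.8; Cambrian 538.8–485.4; Statherian 1800–1600; Permian 298.9–251.902; Tonian 1000–720.
Larger Ma is older, so oldest→youngest is Statherian, Tonian, Cambrian, Ordovician, Permian; reverse it for youngest→oldest.

Permian, then Ordovician, then Cambrian, then Tonian, then Statherian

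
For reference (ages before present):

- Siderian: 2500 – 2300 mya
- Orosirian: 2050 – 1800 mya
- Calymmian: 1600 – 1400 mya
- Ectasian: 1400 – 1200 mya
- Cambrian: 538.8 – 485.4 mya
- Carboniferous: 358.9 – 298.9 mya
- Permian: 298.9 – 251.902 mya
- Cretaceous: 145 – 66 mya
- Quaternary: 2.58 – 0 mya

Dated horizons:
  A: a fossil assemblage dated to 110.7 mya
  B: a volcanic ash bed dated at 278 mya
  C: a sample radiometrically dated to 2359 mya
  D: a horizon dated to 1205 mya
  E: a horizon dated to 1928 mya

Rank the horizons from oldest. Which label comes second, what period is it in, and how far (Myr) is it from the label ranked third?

Sorted oldest-first by Ma: C (2359), E (1928), D (1205), B (278), A (110.7).
The second oldest is E at 1928 Ma, which lies in 2050–1800 Ma: the Orosirian.
The third oldest is D at 1205 Ma; separation = |1928 − 1205| = 723 Myr.

E, in the Orosirian; 723 million years to D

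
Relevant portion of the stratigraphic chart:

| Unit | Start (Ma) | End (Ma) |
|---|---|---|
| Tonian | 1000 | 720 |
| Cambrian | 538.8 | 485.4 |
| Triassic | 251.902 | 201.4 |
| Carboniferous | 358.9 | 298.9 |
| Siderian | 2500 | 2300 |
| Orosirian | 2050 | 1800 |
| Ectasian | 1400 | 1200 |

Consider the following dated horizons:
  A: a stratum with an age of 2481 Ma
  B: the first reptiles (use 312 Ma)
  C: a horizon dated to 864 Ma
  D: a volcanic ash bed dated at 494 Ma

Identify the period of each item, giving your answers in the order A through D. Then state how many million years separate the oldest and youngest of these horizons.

A — Siderian; B — Carboniferous; C — Tonian; D — Cambrian; span 2169 million years

A: 2481 Ma lies in 2500–2300 Ma, so Siderian.
B: 312 Ma lies in 358.9–298.9 Ma, so Carboniferous.
C: 864 Ma lies in 1000–720 Ma, so Tonian.
D: 494 Ma lies in 538.8–485.4 Ma, so Cambrian.
Oldest = 2481 Ma, youngest = 312 Ma → span 2169 Myr.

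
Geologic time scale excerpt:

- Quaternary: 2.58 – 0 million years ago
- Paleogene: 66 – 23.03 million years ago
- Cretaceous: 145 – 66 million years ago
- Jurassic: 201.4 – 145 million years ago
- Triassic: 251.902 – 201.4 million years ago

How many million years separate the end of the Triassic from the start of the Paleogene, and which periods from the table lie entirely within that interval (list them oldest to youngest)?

The Triassic closes at 201.4 Ma and the Paleogene opens at 66 Ma, so the interval is 201.4 − 66 = 135.4 Myr.
A period fits inside if it starts at or after 201.4 Ma and ends at or before 66 Ma; oldest first that gives Jurassic, Cretaceous.

135.4 million years; Jurassic, Cretaceous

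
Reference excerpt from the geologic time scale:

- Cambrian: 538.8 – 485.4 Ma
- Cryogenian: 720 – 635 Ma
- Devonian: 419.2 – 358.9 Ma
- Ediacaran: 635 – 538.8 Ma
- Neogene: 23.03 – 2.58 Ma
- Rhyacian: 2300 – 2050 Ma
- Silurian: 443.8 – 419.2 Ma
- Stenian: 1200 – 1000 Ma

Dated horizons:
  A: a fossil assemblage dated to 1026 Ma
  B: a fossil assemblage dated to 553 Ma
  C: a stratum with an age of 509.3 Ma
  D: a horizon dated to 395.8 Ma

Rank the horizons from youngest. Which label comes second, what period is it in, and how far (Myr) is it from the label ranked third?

Sorted youngest-first by Ma: D (395.8), C (509.3), B (553), A (1026).
The second youngest is C at 509.3 Ma, which lies in 538.8–485.4 Ma: the Cambrian.
The third youngest is B at 553 Ma; separation = |509.3 − 553| = 43.7 Myr.

C, in the Cambrian; 43.7 million years to B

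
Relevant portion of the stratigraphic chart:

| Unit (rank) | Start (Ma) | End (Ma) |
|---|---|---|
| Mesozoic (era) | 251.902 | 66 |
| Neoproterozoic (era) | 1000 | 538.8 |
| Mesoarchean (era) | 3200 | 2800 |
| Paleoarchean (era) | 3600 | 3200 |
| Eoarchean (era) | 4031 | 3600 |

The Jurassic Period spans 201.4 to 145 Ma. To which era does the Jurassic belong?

The Jurassic (201.4–145 Ma) lies entirely within 251.902–66 Ma, the Mesozoic Era.

Mesozoic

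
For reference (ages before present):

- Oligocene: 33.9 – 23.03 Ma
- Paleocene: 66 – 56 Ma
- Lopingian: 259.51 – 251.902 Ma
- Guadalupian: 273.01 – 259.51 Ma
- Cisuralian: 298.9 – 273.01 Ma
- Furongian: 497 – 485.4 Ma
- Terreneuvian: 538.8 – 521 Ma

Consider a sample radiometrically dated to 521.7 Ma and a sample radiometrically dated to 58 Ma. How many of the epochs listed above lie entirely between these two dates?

521.7 Ma sits inside the Terreneuvian (538.8–521) and 58 Ma inside the Paleocene (66–56); neither of those is wholly between the two dates.
The listed epochs lying completely between them are Furongian, Cisuralian, Guadalupian, Lopingian — 4 in all.

4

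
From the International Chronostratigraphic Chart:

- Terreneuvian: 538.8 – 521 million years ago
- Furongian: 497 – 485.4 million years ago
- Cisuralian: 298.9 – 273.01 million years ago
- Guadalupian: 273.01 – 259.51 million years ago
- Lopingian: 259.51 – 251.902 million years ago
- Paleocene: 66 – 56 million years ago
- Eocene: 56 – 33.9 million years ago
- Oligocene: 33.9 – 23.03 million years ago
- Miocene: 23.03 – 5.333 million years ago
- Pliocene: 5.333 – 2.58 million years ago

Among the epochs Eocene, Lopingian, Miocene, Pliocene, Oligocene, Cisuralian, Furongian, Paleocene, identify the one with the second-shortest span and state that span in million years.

Lopingian, 7.608 million years

Start − end for each: Eocene 56 − 33.9 = 22.1; Lopingian 259.51 − 251.902 = 7.608; Miocene 23.03 − 5.333 = 17.697; Pliocene 5.333 − 2.58 = 2.753; Oligocene 33.9 − 23.03 = 10.87; Cisuralian 298.9 − 273.01 = 25.89; Furongian 497 − 485.4 = 11.6; Paleocene 66 − 56 = 10.
Ranking these from shortest: Pliocene < Lopingian < Paleocene < Oligocene < Furongian < Miocene < Eocene < Cisuralian.
Position 2 in that ranking is Lopingian, which lasted 7.608 Myr.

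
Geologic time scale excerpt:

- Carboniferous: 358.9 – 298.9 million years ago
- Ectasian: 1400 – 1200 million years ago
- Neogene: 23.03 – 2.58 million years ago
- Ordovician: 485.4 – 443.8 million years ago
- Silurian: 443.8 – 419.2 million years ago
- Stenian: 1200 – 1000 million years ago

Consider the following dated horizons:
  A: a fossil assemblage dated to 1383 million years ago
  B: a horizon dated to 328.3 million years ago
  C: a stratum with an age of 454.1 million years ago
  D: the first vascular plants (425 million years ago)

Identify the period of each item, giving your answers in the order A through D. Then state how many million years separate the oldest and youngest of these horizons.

Match each age against the start–end ranges in the excerpt: A = 1383 Ma → Ectasian (1400–1200); B = 328.3 Ma → Carboniferous (358.9–298.9); C = 454.1 Ma → Ordovician (485.4–443.8); D = 425 Ma → Silurian (443.8–419.2).
The largest age is 1383 Ma and the smallest is 328.3 Ma; their difference is 1054.7 Myr.

A — Ectasian; B — Carboniferous; C — Ordovician; D — Silurian; span 1054.7 million years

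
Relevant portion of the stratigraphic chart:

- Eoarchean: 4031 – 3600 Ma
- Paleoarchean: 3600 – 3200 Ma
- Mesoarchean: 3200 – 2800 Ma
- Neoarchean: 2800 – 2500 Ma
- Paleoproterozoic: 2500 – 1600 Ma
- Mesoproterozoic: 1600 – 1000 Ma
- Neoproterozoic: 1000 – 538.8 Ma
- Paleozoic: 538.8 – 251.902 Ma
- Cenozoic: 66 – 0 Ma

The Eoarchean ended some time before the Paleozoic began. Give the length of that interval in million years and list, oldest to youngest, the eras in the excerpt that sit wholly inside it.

End of Eoarchean = 3600 Ma; start of Paleozoic = 538.8 Ma.
Gap = 3600 − 538.8 = 3061.2 Myr.
Eras wholly inside 3600–538.8 Ma: Paleoarchean (3600–3200), Mesoarchean (3200–2800), Neoarchean (2800–2500), Paleoproterozoic (2500–1600), Mesoproterozoic (1600–1000), Neoproterozoic (1000–538.8).

3061.2 million years; Paleoarchean, Mesoarchean, Neoarchean, Paleoproterozoic, Mesoproterozoic, Neoproterozoic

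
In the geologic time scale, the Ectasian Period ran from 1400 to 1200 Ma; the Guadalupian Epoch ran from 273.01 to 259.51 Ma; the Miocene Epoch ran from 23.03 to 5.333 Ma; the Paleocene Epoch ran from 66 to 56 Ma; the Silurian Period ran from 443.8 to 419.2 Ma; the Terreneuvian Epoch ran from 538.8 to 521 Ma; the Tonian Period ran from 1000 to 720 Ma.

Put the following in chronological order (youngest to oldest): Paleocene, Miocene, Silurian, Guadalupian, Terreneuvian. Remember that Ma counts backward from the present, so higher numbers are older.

Read off each span (Ma): Paleocene 66–56; Miocene 23.03–5.333; Silurian 443.8–419.2; Guadalupian 273.01–259.51; Terreneuvian 538.8–521.
Larger Ma is older, so oldest→youngest is Terreneuvian, Silurian, Guadalupian, Paleocene, Miocene; reverse it for youngest→oldest.

Miocene, then Paleocene, then Guadalupian, then Silurian, then Terreneuvian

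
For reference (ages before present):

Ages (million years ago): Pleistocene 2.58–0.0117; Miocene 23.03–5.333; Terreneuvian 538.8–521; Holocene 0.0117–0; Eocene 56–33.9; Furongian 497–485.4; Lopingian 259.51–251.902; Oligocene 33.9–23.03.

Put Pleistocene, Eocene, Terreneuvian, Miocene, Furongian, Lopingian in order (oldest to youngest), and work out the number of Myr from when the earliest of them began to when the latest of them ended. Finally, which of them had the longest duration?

Start ages (Ma): Terreneuvian 538.8, Furongian 497, Lopingian 259.51, Eocene 56, Miocene 23.03, Pleistocene 2.58.
Ordered oldest to youngest: Terreneuvian, Furongian, Lopingian, Eocene, Miocene, Pleistocene.
Span = 538.8 − 0.0117 = 538.7883 Myr.
Durations: Pleistocene 2.5683, Eocene 22.1, Miocene 17.697, Furongian 11.6, Terreneuvian 17.8, Lopingian 7.608 → longest is Eocene (22.1 Myr).

Terreneuvian, Furongian, Lopingian, Eocene, Miocene, Pleistocene; total span 538.7883 Myr; longest is Eocene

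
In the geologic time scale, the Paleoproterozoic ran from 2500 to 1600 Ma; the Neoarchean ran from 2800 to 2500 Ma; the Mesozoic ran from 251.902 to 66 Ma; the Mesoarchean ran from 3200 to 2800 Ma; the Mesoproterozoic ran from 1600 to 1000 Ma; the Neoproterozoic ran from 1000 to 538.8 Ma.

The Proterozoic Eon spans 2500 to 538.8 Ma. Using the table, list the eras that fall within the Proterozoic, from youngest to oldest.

Neoproterozoic, Mesoproterozoic, Paleoproterozoic

Eras with both bounds inside 2500–538.8 Ma: Neoproterozoic (1000–538.8), Mesoproterozoic (1600–1000), Paleoproterozoic (2500–1600).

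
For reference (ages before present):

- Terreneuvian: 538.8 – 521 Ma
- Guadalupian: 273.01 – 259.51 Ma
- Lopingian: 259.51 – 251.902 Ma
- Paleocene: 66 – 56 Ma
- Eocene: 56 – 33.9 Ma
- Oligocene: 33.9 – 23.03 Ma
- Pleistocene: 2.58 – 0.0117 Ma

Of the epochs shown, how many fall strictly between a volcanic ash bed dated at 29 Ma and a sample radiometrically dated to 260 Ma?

260 Ma sits inside the Guadalupian (273.01–259.51) and 29 Ma inside the Oligocene (33.9–23.03); neither of those is wholly between the two dates.
The listed epochs lying completely between them are Lopingian, Paleocene, Eocene — 3 in all.

3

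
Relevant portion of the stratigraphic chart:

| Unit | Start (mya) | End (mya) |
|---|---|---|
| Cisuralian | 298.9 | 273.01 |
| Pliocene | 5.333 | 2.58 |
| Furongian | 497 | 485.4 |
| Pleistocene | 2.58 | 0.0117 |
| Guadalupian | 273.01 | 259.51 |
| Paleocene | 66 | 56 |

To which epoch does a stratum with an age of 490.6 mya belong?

Furongian

490.6 Ma lies between 497 and 485.4 Ma, so it falls in the Furongian.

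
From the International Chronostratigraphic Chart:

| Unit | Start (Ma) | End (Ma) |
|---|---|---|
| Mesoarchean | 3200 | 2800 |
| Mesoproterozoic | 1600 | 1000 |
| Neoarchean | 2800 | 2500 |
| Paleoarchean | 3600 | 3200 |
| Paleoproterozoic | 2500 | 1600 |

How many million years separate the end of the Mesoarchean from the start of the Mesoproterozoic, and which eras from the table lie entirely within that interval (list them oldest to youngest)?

1200 million years; Neoarchean, Paleoproterozoic

The Mesoarchean closes at 2800 Ma and the Mesoproterozoic opens at 1600 Ma, so the interval is 2800 − 1600 = 1200 Myr.
An era fits inside if it starts at or after 2800 Ma and ends at or before 1600 Ma; oldest first that gives Neoarchean, Paleoproterozoic.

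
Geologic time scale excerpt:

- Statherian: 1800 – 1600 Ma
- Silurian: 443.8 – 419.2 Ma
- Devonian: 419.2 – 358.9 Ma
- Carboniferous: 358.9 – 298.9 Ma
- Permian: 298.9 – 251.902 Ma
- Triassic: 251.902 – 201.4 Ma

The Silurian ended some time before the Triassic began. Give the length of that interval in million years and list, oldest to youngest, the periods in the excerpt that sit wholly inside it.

167.298 million years; Devonian, Carboniferous, Permian

The Silurian closes at 419.2 Ma and the Triassic opens at 251.902 Ma, so the interval is 419.2 − 251.902 = 167.298 Myr.
A period fits inside if it starts at or after 419.2 Ma and ends at or before 251.902 Ma; oldest first that gives Devonian, Carboniferous, Permian.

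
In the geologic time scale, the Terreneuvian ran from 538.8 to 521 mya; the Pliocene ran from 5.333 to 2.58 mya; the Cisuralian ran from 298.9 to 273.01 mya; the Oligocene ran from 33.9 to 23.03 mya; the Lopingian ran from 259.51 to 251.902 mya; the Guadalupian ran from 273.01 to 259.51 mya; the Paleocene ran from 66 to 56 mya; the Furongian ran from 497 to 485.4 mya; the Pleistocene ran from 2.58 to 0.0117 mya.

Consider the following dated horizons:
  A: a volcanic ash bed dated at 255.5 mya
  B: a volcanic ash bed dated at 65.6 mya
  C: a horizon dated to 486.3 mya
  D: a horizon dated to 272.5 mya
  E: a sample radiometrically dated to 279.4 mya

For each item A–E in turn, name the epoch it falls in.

Match each age against the start–end ranges in the excerpt: A = 255.5 Ma → Lopingian (259.51–251.902); B = 65.6 Ma → Paleocene (66–56); C = 486.3 Ma → Furongian (497–485.4); D = 272.5 Ma → Guadalupian (273.01–259.51); E = 279.4 Ma → Cisuralian (298.9–273.01).

A — Lopingian; B — Paleocene; C — Furongian; D — Guadalupian; E — Cisuralian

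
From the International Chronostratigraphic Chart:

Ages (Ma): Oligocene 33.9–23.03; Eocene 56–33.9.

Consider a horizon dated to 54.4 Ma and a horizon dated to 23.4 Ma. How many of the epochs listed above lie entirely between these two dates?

The older date is 54.4 Ma and the younger is 23.4 Ma.
No epoch both begins after 54.4 Ma and ends before 23.4 Ma, so the count is 0.

0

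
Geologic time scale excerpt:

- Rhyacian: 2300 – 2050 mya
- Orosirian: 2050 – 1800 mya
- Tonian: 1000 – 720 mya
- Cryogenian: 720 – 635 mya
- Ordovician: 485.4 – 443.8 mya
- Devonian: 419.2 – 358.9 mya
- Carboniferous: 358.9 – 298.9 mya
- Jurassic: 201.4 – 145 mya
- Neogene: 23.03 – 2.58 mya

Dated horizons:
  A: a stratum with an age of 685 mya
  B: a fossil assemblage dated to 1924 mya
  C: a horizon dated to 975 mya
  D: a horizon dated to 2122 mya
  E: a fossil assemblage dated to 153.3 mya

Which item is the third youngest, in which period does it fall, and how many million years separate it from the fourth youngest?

C, in the Tonian; 949 million years to B

Sorted youngest-first by Ma: E (153.3), A (685), C (975), B (1924), D (2122).
The third youngest is C at 975 Ma, which lies in 1000–720 Ma: the Tonian.
The fourth youngest is B at 1924 Ma; separation = |975 − 1924| = 949 Myr.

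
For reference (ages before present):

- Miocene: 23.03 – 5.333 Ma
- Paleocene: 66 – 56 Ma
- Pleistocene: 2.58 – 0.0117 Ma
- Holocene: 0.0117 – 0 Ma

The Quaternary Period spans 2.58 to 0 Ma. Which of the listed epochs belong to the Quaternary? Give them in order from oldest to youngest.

Pleistocene, Holocene

Epochs with both bounds inside 2.58–0 Ma: Pleistocene (2.58–0.0117), Holocene (0.0117–0).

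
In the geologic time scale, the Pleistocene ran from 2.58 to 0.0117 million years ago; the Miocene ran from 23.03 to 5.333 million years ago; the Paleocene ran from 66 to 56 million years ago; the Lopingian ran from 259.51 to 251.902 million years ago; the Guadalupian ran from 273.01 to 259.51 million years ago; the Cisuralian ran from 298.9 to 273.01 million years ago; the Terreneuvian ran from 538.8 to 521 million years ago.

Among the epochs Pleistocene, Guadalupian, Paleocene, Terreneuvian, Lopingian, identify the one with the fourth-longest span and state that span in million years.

Lopingian, 7.608 million years

Start − end for each: Pleistocene 2.58 − 0.0117 = 2.5683; Guadalupian 273.01 − 259.51 = 13.5; Paleocene 66 − 56 = 10; Terreneuvian 538.8 − 521 = 17.8; Lopingian 259.51 − 251.902 = 7.608.
Ranking these from longest: Terreneuvian > Guadalupian > Paleocene > Lopingian > Pleistocene.
Position 4 in that ranking is Lopingian, which lasted 7.608 Myr.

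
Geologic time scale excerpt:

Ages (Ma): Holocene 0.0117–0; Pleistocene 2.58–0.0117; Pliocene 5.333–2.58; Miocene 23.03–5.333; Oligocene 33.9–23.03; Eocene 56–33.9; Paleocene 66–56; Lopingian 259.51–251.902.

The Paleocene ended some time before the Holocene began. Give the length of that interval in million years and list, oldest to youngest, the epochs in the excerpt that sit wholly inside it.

The Paleocene closes at 56 Ma and the Holocene opens at 0.0117 Ma, so the interval is 56 − 0.0117 = 55.9883 Myr.
An epoch fits inside if it starts at or after 56 Ma and ends at or before 0.0117 Ma; oldest first that gives Eocene, Oligocene, Miocene, Pliocene, Pleistocene.

55.9883 million years; Eocene, Oligocene, Miocene, Pliocene, Pleistocene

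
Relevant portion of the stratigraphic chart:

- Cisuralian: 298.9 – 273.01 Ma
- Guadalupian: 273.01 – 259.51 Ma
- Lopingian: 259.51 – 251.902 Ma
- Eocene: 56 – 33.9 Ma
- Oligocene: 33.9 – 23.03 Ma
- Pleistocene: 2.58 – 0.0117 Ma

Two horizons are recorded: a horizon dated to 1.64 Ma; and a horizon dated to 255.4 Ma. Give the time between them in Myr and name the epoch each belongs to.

Elapsed time: 255.4 − 1.64 = 253.76 Myr.
1.64 Ma lies within 2.58–0.0117 Ma: Pleistocene.
255.4 Ma lies within 259.51–251.902 Ma: Lopingian.

253.76 million years apart; the first in the Pleistocene, the second in the Lopingian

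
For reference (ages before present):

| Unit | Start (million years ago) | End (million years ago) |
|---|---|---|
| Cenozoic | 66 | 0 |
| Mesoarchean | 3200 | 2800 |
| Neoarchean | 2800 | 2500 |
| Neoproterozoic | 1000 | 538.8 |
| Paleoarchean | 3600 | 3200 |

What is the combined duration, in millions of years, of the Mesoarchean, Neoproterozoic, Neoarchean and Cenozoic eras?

Duration is start − end for each: (3200 − 2800) + (1000 − 538.8) + (2800 − 2500) + (66 − 0).
That is 400 + 461.2 + 300 + 66, which totals 1227.2 million years.

1227.2 million years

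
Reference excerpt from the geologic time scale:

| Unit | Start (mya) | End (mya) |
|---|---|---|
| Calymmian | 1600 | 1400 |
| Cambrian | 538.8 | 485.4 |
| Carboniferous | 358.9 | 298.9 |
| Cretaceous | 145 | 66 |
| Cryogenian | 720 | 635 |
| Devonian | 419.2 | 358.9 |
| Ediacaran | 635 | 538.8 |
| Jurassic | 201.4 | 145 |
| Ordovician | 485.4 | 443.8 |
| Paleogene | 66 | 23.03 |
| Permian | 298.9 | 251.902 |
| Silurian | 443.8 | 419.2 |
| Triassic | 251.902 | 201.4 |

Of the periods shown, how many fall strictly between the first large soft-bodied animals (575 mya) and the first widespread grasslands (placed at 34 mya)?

9

The older date is 575 Ma and the younger is 34 Ma.
Periods with start < 575 and end > 34 Ma: Cambrian (538.8–485.4), Ordovician (485.4–443.8), Silurian (443.8–419.2), Devonian (419.2–358.9), Carboniferous (358.9–298.9), Permian (298.9–251.902), Triassic (251.902–201.4), Jurassic (201.4–145), Cretaceous (145–66).
That is 9 complete periods.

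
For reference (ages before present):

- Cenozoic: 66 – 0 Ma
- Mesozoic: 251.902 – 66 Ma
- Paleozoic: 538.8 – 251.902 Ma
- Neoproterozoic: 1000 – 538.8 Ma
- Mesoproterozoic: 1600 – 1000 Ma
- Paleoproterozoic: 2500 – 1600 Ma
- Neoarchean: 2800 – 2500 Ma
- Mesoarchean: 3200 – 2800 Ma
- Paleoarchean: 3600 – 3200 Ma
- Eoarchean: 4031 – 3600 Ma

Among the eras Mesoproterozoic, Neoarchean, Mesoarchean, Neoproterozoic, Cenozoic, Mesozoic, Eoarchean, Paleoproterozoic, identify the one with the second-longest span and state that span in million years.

Start − end for each: Mesoproterozoic 1600 − 1000 = 600; Neoarchean 2800 − 2500 = 300; Mesoarchean 3200 − 2800 = 400; Neoproterozoic 1000 − 538.8 = 461.2; Cenozoic 66 − 0 = 66; Mesozoic 251.902 − 66 = 185.902; Eoarchean 4031 − 3600 = 431; Paleoproterozoic 2500 − 1600 = 900.
Ranking these from longest: Paleoproterozoic > Mesoproterozoic > Neoproterozoic > Eoarchean > Mesoarchean > Neoarchean > Mesozoic > Cenozoic.
Position 2 in that ranking is Mesoproterozoic, which lasted 600 Myr.

Mesoproterozoic, 600 million years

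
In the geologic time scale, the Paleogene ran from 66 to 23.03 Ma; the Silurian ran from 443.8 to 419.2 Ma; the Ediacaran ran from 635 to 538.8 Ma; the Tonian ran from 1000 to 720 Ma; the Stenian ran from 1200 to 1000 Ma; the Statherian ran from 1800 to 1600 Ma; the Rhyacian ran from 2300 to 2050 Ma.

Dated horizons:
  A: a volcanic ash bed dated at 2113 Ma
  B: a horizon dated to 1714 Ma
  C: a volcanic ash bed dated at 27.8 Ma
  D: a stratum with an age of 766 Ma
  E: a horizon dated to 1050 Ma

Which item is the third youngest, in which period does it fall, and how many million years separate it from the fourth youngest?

Sorted youngest-first by Ma: C (27.8), D (766), E (1050), B (1714), A (2113).
The third youngest is E at 1050 Ma, which lies in 1200–1000 Ma: the Stenian.
The fourth youngest is B at 1714 Ma; separation = |1050 − 1714| = 664 Myr.

E, in the Stenian; 664 million years to B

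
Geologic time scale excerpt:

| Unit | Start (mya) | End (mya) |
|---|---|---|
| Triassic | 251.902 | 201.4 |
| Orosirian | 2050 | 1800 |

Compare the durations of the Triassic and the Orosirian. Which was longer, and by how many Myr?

Orosirian, by 199.498 million years

Triassic: 251.902 − 201.4 = 50.502 Myr.
Orosirian: 2050 − 1800 = 250 Myr.
Difference: 250 − 50.502 = 199.498 Myr, so the Orosirian was longer.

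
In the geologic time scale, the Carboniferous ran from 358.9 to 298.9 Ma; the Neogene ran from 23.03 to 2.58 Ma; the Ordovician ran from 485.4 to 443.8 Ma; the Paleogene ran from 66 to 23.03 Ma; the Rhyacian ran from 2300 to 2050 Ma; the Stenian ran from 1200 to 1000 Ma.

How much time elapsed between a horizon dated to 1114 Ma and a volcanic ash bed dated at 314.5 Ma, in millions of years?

1114 − 314.5 = 799.5 million years.

799.5 million years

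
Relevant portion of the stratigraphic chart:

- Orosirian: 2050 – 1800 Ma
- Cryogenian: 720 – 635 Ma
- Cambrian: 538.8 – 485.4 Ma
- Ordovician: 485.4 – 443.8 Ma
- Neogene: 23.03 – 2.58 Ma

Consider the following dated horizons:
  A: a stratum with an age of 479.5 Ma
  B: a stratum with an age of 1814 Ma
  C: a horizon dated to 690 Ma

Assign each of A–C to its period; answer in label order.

A: 479.5 Ma lies in 485.4–443.8 Ma, so Ordovician.
B: 1814 Ma lies in 2050–1800 Ma, so Orosirian.
C: 690 Ma lies in 720–635 Ma, so Cryogenian.

A — Ordovician; B — Orosirian; C — Cryogenian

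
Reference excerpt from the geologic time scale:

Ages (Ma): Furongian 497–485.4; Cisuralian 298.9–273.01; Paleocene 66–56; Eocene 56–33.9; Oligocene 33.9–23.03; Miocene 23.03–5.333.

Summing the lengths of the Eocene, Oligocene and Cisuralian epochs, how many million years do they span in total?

Each duration: Eocene = 22.1; Oligocene = 10.87; Cisuralian = 25.89.
Sum: 22.1 + 10.87 + 25.89 = 58.86 Myr.

58.86 million years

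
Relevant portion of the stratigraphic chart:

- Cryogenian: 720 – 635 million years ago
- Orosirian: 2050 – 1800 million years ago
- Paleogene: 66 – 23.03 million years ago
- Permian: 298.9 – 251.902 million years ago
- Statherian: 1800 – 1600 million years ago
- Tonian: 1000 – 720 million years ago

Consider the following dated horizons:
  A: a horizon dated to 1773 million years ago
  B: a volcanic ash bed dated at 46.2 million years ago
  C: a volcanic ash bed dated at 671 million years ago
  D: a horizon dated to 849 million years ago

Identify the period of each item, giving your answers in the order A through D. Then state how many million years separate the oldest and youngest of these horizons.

Match each age against the start–end ranges in the excerpt: A = 1773 Ma → Statherian (1800–1600); B = 46.2 Ma → Paleogene (66–23.03); C = 671 Ma → Cryogenian (720–635); D = 849 Ma → Tonian (1000–720).
The largest age is 1773 Ma and the smallest is 46.2 Ma; their difference is 1726.8 Myr.

A — Statherian; B — Paleogene; C — Cryogenian; D — Tonian; span 1726.8 million years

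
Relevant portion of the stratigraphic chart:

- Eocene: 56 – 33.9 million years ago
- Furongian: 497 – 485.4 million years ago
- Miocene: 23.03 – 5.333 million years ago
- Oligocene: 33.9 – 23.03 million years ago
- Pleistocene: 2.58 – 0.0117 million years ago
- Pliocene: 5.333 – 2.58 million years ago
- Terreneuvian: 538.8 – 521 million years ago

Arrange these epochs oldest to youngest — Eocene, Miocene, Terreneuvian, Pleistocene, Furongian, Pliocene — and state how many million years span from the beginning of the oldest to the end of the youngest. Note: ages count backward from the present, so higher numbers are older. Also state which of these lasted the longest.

From the excerpt: Eocene 56–33.9; Miocene 23.03–5.333; Terreneuvian 538.8–521; Pleistocene 2.58–0.0117; Furongian 497–485.4; Pliocene 5.333–2.58 (Ma).
Larger Ma is earlier, so the oldest is Terreneuvian and the youngest is Pleistocene; oldest to youngest: Terreneuvian, Furongian, Eocene, Miocene, Pliocene, Pleistocene.
Oldest start 538.8 minus youngest end 0.0117 gives 538.7883 Myr overall.
Individual lengths (start − end): Eocene 22.1; Miocene 17.697; Pleistocene 2.5683; Furongian 11.6; Terreneuvian 17.8; Pliocene 2.753. The largest is Eocene at 22.1 Myr.

Terreneuvian, Furongian, Eocene, Miocene, Pliocene, Pleistocene; total span 538.7883 Myr; longest is Eocene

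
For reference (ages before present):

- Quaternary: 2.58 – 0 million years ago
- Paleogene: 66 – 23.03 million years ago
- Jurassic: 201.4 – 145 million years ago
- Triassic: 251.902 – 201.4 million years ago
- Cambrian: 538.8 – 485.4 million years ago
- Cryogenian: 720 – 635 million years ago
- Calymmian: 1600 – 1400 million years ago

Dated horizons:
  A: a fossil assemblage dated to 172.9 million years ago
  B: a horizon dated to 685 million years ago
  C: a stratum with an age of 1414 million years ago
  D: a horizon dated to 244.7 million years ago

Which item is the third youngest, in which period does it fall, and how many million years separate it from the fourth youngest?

Smaller Ma means younger, so youngest first: A 172.9 < D 244.7 < B 685 < C 1414.
Counting 3 along gives B (685 Ma); the excerpt puts that inside the Cryogenian, 720–635 Ma.
Next in line is C (1414 Ma), and 1414 − 685 = 729 Myr.

B, in the Cryogenian; 729 million years to C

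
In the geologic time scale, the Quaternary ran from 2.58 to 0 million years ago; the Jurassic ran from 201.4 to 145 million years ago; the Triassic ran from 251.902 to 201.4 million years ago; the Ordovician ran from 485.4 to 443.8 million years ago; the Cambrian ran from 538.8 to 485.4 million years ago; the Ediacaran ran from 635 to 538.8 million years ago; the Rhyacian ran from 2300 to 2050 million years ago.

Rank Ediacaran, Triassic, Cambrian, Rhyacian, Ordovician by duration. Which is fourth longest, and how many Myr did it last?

Triassic, 50.502 million years

Start − end for each: Ediacaran 635 − 538.8 = 96.2; Triassic 251.902 − 201.4 = 50.502; Cambrian 538.8 − 485.4 = 53.4; Rhyacian 2300 − 2050 = 250; Ordovician 485.4 − 443.8 = 41.6.
Ranking these from longest: Rhyacian > Ediacaran > Cambrian > Triassic > Ordovician.
Position 4 in that ranking is Triassic, which lasted 50.502 Myr.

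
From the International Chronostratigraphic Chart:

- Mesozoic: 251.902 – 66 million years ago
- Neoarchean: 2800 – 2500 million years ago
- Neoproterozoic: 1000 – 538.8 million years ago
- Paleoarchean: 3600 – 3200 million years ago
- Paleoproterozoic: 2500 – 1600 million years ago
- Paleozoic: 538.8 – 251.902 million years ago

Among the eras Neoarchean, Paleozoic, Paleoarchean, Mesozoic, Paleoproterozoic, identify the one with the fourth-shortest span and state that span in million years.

Paleoarchean, 400 million years

Start − end for each: Neoarchean 2800 − 2500 = 300; Paleozoic 538.8 − 251.902 = 286.898; Paleoarchean 3600 − 3200 = 400; Mesozoic 251.902 − 66 = 185.902; Paleoproterozoic 2500 − 1600 = 900.
Ranking these from shortest: Mesozoic < Paleozoic < Neoarchean < Paleoarchean < Paleoproterozoic.
Position 4 in that ranking is Paleoarchean, which lasted 400 Myr.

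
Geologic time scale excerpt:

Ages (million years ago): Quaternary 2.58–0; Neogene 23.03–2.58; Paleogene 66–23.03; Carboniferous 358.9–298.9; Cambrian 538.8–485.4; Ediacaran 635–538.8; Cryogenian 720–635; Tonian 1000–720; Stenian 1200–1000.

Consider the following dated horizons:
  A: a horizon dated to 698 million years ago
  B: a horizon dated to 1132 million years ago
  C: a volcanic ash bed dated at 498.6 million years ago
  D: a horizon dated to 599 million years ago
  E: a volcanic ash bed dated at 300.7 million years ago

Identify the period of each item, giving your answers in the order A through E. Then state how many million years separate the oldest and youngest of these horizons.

Match each age against the start–end ranges in the excerpt: A = 698 Ma → Cryogenian (720–635); B = 1132 Ma → Stenian (1200–1000); C = 498.6 Ma → Cambrian (538.8–485.4); D = 599 Ma → Ediacaran (635–538.8); E = 300.7 Ma → Carboniferous (358.9–298.9).
The largest age is 1132 Ma and the smallest is 300.7 Ma; their difference is 831.3 Myr.

A — Cryogenian; B — Stenian; C — Cambrian; D — Ediacaran; E — Carboniferous; span 831.3 million years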